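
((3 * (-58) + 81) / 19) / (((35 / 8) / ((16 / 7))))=-11904 / 4655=-2.56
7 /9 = 0.78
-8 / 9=-0.89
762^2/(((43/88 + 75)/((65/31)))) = 255483360/15841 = 16127.98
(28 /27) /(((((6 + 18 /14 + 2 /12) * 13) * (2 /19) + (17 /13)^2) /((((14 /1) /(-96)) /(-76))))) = 57967 /346883904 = 0.00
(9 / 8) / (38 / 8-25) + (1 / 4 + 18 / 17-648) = -395809 / 612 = -646.75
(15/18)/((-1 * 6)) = -5/36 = -0.14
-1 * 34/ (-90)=17/ 45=0.38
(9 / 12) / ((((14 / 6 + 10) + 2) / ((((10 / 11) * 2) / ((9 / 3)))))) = 15 / 473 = 0.03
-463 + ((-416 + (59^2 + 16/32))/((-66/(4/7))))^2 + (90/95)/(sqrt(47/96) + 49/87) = 181656* sqrt(282)/793231 + 10088181955990/42327599391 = 242.18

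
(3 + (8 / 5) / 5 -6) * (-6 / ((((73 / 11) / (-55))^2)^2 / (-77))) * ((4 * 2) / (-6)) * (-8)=-1769403947326400 / 28398241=-62306814.97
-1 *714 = -714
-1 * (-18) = 18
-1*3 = -3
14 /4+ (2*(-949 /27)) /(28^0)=-3607 /54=-66.80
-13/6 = -2.17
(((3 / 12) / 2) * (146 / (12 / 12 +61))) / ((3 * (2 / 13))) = 949 / 1488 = 0.64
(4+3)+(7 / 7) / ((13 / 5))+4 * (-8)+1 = -307 / 13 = -23.62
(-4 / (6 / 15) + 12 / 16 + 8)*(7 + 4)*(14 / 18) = -385 / 36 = -10.69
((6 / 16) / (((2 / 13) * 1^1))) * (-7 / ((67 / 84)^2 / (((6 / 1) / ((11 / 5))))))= -3611790 / 49379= -73.14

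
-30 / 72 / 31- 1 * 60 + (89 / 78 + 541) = 2331569 / 4836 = 482.13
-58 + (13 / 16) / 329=-305299 / 5264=-58.00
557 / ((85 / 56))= 31192 / 85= 366.96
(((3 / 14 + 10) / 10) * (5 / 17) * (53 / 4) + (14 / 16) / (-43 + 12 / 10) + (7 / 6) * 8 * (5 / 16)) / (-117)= -8208983 / 139675536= -0.06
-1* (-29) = 29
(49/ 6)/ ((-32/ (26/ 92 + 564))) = -1271893/ 8832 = -144.01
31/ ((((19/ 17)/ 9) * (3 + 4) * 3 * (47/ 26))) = 41106/ 6251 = 6.58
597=597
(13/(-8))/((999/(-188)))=611/1998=0.31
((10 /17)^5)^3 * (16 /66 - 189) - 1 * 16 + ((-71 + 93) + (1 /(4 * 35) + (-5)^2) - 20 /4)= 343056656908058896976329 /13224394497975348963660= 25.94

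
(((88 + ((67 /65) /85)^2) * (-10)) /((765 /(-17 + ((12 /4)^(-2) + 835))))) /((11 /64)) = -2531702863040896 /462371641875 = -5475.47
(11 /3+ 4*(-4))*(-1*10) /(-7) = -370 /21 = -17.62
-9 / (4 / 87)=-195.75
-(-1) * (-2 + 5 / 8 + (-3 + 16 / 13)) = -327 / 104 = -3.14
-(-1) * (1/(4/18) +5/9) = 5.06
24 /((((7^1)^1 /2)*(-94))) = -24 /329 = -0.07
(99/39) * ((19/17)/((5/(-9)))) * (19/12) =-35739/4420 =-8.09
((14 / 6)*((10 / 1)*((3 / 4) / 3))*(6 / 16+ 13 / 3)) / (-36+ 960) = 565 / 19008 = 0.03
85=85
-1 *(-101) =101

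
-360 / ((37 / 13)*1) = -4680 / 37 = -126.49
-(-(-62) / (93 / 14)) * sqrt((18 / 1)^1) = -28 * sqrt(2) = -39.60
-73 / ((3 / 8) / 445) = -259880 / 3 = -86626.67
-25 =-25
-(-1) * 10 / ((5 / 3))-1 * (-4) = 10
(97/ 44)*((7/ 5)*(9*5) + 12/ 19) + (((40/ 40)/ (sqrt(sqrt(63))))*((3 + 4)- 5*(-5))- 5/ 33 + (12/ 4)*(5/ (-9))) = 149.82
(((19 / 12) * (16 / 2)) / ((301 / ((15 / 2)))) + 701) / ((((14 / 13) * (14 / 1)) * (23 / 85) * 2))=29157635 / 339227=85.95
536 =536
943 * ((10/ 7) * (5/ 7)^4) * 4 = 23575000/ 16807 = 1402.69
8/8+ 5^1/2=7/2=3.50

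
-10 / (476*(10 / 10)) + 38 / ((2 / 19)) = 85913 / 238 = 360.98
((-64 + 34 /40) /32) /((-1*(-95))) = -1263 /60800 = -0.02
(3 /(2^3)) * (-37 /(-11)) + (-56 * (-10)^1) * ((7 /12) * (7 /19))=610007 /5016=121.61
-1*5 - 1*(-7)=2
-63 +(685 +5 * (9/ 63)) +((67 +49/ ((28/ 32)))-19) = 726.71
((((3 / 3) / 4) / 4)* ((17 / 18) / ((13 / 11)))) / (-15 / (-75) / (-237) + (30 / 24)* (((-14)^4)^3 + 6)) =73865 / 104804366416983275952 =0.00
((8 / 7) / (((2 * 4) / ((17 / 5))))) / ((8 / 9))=153 / 280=0.55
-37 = -37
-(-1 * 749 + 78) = 671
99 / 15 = 33 / 5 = 6.60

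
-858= -858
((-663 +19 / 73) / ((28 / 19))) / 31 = -229805 / 15841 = -14.51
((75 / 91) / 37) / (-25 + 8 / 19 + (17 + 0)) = -475 / 161616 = -0.00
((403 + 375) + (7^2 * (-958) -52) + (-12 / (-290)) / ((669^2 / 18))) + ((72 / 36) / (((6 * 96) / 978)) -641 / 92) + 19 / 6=-122637053149669 / 2653539440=-46216.40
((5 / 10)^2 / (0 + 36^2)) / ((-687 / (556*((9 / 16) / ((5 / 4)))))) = -139 / 1978560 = -0.00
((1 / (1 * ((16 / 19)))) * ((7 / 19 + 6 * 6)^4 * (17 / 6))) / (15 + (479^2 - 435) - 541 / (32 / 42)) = 25.78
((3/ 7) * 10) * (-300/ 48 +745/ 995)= -65685/ 2786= -23.58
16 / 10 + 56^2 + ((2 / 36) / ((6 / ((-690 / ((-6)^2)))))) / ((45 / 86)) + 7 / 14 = 45748553 / 14580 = 3137.76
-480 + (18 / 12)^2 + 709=231.25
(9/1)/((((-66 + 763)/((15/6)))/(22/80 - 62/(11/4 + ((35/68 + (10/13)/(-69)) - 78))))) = 906397443/25422288784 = 0.04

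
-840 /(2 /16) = -6720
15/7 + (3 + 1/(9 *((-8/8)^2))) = 5.25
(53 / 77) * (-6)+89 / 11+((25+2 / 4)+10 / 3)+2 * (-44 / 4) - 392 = -176117 / 462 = -381.21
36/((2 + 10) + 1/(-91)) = 3276/1091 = 3.00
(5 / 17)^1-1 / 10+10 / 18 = 1147 / 1530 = 0.75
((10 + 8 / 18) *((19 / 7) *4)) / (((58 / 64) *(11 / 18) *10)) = 228608 / 11165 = 20.48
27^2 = 729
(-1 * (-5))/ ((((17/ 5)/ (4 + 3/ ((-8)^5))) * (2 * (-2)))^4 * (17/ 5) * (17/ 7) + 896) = 32278846743203307528859375/ 12908522262854118918615784064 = 0.00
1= 1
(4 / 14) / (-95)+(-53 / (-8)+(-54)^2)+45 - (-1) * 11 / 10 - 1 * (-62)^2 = -4656479 / 5320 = -875.28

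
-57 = -57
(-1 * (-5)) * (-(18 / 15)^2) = -36 / 5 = -7.20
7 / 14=1 / 2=0.50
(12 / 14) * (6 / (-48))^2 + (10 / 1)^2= 22403 / 224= 100.01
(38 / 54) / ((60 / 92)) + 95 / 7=41534 / 2835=14.65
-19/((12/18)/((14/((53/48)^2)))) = -327.27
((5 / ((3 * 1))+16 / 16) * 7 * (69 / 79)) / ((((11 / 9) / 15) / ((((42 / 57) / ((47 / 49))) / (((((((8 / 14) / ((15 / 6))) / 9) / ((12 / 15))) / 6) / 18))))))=405796275360 / 776017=522921.89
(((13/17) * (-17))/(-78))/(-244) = -1/1464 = -0.00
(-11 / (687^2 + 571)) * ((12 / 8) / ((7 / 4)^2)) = -66 / 5788615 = -0.00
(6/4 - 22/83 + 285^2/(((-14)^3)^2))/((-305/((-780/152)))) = 30362245485/1448637549184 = 0.02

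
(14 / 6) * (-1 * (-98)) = 686 / 3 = 228.67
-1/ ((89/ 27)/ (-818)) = 22086/ 89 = 248.16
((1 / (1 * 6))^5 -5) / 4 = -1.25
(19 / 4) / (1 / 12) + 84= 141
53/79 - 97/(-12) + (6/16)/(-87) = 481105/54984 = 8.75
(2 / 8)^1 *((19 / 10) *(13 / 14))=247 / 560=0.44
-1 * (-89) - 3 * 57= -82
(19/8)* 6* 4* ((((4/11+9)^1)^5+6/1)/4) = 660841301793/644204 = 1025826.14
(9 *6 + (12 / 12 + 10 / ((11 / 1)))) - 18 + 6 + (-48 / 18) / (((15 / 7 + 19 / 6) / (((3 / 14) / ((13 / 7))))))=1398369 / 31889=43.85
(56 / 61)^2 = 0.84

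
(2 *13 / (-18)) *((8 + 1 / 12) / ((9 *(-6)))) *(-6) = -1261 / 972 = -1.30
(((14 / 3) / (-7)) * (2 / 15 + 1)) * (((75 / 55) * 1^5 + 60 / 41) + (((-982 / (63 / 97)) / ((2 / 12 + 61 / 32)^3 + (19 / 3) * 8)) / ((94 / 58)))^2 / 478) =-1226934819446229770128299694 / 486180759606374528987529315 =-2.52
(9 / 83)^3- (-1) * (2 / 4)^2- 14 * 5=-159525657 / 2287148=-69.75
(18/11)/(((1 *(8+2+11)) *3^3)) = 2/693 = 0.00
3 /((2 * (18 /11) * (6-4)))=0.46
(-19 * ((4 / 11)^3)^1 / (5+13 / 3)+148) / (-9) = -1378004 / 83853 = -16.43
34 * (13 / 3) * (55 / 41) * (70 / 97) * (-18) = -2567.31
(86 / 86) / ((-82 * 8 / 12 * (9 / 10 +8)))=-15 / 7298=-0.00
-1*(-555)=555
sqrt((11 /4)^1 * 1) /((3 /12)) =2 * sqrt(11) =6.63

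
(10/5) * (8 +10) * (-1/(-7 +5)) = 18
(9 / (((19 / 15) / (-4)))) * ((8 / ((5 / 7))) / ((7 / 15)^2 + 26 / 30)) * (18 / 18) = -340200 / 1159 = -293.53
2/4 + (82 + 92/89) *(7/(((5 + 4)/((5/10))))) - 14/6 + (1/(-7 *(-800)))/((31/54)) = 30.46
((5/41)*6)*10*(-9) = -2700/41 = -65.85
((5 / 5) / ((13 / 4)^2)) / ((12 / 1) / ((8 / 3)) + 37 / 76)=1216 / 64051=0.02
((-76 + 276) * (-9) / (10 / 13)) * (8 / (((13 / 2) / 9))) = -25920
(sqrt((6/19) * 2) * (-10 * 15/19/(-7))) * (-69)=-20700 * sqrt(57)/2527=-61.84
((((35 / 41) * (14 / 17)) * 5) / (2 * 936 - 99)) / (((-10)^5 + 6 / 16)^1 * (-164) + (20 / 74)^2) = 6708100 / 55490313556900953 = 0.00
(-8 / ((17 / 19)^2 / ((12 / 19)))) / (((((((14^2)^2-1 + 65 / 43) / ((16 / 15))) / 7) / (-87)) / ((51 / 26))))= 191060352 / 912680275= 0.21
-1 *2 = -2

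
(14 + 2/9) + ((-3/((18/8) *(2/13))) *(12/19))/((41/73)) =31384/7011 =4.48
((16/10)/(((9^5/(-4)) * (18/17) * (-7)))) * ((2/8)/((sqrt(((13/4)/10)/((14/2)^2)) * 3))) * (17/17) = 136 * sqrt(130)/103630995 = 0.00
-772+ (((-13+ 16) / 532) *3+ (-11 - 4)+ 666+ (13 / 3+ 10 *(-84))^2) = 3343066801 / 4788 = 698217.79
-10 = -10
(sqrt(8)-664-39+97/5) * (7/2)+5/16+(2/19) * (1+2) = -3635797/1520+7 * sqrt(2) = -2382.07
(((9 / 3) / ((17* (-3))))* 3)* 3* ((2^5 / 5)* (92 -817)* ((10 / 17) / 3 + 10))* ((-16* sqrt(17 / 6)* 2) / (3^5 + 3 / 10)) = -386048000* sqrt(102) / 703137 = -5545.00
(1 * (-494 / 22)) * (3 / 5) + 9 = -246 / 55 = -4.47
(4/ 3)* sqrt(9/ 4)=2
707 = 707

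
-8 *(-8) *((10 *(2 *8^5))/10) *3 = 12582912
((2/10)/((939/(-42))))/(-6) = 7/4695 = 0.00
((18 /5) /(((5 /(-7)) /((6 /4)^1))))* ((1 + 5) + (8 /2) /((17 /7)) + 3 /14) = -50517 /850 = -59.43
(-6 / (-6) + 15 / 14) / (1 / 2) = 29 / 7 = 4.14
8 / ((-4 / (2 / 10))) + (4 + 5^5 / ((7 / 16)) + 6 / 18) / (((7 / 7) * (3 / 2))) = 1500784 / 315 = 4764.39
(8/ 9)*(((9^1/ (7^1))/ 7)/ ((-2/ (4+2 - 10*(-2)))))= -104/ 49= -2.12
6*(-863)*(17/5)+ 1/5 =-17605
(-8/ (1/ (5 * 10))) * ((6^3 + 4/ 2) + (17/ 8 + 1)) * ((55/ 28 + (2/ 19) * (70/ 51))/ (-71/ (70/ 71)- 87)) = 12651666875/ 10785939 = 1172.98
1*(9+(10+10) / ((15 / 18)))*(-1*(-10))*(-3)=-990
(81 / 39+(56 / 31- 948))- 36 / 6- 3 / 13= -950.35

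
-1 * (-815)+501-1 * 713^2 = -507053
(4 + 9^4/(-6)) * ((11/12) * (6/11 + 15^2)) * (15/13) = -27030495/104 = -259908.61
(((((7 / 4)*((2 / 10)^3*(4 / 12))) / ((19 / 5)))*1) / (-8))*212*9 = -1113 / 3800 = -0.29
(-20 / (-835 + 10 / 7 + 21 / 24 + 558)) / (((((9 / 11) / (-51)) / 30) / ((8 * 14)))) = -234572800 / 15383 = -15248.83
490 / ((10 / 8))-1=391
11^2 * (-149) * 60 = -1081740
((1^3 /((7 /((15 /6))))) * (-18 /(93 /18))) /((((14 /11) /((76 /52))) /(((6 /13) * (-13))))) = 169290 /19747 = 8.57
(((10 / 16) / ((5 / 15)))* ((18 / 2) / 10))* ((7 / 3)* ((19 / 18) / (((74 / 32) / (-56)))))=-3724 / 37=-100.65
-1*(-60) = 60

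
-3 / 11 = -0.27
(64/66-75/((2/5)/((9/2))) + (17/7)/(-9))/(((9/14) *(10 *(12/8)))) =-467387/5346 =-87.43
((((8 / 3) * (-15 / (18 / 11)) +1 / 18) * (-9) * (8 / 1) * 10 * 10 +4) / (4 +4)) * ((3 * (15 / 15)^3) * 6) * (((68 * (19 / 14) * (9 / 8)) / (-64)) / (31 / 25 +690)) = -2610413325 / 2815232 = -927.25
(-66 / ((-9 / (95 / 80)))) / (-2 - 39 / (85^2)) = -1510025 / 347736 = -4.34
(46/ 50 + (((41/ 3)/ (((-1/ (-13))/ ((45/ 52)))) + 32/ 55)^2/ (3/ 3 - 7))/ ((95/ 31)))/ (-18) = 1879558501/ 26136000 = 71.91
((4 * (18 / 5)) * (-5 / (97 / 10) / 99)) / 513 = -80 / 547371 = -0.00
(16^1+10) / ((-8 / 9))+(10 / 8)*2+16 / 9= -899 / 36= -24.97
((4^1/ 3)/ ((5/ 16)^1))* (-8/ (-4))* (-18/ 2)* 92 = -35328/ 5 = -7065.60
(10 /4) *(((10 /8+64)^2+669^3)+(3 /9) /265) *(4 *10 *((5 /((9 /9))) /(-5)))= -19043275233455 /636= -29942256656.38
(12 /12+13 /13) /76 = 0.03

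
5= 5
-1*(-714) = 714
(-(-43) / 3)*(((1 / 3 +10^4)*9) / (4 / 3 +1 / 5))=841332.39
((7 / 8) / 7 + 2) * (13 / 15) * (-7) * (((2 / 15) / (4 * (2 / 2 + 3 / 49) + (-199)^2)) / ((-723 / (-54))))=-75803 / 23384916850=-0.00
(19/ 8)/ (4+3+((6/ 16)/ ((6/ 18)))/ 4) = 76/ 233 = 0.33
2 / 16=1 / 8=0.12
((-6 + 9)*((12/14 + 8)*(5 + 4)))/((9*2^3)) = 93/28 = 3.32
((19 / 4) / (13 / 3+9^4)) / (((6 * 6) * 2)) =19 / 1890816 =0.00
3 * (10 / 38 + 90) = 5145 / 19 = 270.79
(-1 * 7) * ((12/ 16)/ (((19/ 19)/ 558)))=-5859/ 2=-2929.50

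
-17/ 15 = -1.13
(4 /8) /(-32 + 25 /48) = -24 /1511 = -0.02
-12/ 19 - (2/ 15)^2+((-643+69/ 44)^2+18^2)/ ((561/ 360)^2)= 3067080564620276/ 18088589475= 169558.86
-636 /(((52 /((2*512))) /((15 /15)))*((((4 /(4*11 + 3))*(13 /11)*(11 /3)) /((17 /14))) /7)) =-48783744 /169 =-288661.21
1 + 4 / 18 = 11 / 9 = 1.22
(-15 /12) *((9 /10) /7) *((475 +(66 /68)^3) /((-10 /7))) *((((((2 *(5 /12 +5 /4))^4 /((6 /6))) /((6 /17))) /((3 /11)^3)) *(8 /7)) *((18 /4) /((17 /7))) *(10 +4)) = 21784703103625 /795906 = 27370949.71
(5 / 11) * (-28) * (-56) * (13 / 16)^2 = 41405 / 88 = 470.51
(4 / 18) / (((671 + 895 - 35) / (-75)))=-50 / 4593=-0.01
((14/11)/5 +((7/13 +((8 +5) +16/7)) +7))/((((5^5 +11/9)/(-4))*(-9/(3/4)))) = 346527/140820680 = 0.00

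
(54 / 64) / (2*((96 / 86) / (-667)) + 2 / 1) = 774387 / 1832512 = 0.42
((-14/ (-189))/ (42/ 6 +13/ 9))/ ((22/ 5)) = 5/ 2508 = 0.00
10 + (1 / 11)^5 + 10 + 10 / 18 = 29794444 / 1449459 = 20.56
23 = 23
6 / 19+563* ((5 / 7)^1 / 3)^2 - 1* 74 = -349975 / 8379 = -41.77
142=142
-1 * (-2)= 2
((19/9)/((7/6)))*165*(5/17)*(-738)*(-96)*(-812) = -5051879152.94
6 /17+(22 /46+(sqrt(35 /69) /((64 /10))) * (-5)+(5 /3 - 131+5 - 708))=-975352 /1173 - 25 * sqrt(2415) /2208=-832.06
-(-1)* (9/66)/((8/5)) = 15/176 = 0.09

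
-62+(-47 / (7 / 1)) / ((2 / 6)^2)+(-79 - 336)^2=1204718 / 7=172102.57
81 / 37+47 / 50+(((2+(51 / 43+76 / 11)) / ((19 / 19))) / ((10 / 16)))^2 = 109278927181 / 413898650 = 264.02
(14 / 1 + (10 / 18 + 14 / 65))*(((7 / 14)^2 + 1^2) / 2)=8641 / 936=9.23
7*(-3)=-21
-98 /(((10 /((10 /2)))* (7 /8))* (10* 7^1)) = -4 /5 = -0.80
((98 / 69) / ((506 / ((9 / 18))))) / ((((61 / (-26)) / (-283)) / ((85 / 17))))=901355 / 1064877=0.85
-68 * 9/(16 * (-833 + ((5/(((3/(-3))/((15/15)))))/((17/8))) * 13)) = 2601/58724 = 0.04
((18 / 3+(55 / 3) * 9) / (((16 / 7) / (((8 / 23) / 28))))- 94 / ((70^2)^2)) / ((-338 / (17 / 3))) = -2181149249 / 139990305000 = -0.02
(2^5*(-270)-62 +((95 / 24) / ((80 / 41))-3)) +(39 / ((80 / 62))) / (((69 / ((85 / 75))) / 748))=-613207769 / 73600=-8331.63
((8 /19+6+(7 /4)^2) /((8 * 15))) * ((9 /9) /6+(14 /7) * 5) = 58621 /72960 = 0.80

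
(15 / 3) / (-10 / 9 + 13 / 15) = -20.45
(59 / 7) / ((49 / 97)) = 5723 / 343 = 16.69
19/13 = 1.46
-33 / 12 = -11 / 4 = -2.75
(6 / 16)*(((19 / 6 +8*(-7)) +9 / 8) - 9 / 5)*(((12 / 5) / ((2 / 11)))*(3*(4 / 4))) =-635679 / 800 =-794.60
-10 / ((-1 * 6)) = 5 / 3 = 1.67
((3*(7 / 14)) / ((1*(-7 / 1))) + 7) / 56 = 95 / 784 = 0.12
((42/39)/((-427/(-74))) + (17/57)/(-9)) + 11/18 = 622097/813618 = 0.76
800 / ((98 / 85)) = 34000 / 49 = 693.88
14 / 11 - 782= -8588 / 11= -780.73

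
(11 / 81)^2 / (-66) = -11 / 39366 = -0.00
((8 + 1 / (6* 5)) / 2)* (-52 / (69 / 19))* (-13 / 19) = 40729 / 1035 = 39.35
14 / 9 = 1.56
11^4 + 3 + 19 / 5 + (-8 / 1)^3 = 70679 / 5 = 14135.80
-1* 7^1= -7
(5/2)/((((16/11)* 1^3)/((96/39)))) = 55/13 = 4.23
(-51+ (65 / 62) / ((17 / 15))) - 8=-61211 / 1054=-58.07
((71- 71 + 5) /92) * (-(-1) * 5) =25 /92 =0.27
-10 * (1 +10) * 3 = -330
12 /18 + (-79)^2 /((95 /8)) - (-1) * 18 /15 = 150316 /285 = 527.42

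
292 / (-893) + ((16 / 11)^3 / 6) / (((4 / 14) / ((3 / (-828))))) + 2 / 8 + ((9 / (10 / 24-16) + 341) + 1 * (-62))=4656748521077 / 16730494308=278.34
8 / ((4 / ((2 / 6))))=2 / 3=0.67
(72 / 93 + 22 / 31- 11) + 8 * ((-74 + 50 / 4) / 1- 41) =-25715 / 31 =-829.52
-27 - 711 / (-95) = -1854 / 95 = -19.52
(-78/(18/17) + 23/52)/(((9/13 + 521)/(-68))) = 194191/20346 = 9.54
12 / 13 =0.92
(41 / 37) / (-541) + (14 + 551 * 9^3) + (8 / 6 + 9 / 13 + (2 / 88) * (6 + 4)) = 6898949631781 / 17174586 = 401695.25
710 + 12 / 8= 1423 / 2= 711.50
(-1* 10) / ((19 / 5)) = -50 / 19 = -2.63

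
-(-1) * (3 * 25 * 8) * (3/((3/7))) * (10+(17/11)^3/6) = 59341100/1331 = 44583.85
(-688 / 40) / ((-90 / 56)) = 2408 / 225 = 10.70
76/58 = 38/29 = 1.31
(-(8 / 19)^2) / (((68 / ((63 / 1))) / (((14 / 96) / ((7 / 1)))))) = -21 / 6137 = -0.00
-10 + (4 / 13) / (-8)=-261 / 26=-10.04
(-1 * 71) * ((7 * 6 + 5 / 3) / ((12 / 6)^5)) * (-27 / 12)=27903 / 128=217.99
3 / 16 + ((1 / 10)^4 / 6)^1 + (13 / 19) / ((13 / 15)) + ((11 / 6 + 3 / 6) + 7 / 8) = 1590423 / 380000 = 4.19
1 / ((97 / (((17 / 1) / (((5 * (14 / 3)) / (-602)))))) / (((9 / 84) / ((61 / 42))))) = -19737 / 59170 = -0.33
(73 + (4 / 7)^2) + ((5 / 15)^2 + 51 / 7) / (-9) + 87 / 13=4086326 / 51597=79.20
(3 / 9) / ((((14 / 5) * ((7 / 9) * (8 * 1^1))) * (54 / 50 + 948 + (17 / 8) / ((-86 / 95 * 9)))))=145125 / 7196983241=0.00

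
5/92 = 0.05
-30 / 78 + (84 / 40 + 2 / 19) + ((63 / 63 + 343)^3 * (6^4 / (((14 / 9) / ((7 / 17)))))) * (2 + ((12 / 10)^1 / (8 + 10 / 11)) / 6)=58111682647840977 / 2057510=28243693905.66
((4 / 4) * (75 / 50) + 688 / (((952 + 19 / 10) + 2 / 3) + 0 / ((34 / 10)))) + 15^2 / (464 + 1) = 4802031 / 1775494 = 2.70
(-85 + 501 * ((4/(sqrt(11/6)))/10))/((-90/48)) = 136/3 - 2672 * sqrt(66)/275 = -33.60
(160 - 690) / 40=-53 / 4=-13.25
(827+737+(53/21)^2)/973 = 692533/429093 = 1.61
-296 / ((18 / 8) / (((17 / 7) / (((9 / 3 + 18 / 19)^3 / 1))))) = -138057952 / 26578125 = -5.19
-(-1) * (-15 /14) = -15 /14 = -1.07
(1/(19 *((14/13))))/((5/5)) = 13/266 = 0.05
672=672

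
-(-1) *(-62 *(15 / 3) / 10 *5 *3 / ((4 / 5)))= -2325 / 4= -581.25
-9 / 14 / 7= -9 / 98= -0.09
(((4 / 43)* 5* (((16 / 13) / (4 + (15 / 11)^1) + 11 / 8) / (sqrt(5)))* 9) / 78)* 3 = 88605* sqrt(5) / 1715012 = 0.12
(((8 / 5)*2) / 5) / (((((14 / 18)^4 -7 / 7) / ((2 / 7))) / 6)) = -19683 / 11375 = -1.73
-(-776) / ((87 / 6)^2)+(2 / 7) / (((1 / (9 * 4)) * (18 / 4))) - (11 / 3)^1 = 40795 / 17661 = 2.31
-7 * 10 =-70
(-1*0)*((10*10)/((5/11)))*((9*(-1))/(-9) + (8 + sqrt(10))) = 0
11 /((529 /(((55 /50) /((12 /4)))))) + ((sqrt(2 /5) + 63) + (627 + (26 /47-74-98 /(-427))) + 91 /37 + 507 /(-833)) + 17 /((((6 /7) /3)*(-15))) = sqrt(10) /5 + 86197867771427 /140233361709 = 615.31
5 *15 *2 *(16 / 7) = 2400 / 7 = 342.86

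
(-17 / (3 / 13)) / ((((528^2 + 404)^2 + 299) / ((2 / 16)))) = -17 / 143900196264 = -0.00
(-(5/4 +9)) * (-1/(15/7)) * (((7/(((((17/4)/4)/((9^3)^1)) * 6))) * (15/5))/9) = 108486/85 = 1276.31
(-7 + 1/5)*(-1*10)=68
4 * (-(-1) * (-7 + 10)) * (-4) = -48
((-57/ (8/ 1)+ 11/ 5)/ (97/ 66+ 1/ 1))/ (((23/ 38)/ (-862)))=2840.05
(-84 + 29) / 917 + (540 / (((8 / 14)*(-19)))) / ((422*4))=-2630525 / 29410024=-0.09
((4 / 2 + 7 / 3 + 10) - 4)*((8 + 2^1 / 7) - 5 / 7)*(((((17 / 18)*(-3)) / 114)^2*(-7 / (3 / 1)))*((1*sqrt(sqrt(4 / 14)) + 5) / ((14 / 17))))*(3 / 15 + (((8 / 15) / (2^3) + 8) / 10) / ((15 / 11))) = -14376337079 / 26527435200 - 14376337079*2^(1 / 4)*7^(3 / 4) / 928460232000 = -0.62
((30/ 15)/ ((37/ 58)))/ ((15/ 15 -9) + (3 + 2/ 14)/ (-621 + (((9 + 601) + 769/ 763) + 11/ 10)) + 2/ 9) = -35416134/ 91854535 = -0.39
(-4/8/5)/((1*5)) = -1/50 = -0.02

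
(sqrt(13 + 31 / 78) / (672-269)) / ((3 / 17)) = 17 * sqrt(81510) / 94302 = 0.05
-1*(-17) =17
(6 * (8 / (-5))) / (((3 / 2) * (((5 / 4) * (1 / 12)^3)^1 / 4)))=-884736 / 25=-35389.44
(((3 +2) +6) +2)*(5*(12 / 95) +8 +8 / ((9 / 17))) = 52780 / 171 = 308.65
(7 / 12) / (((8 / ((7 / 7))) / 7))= 49 / 96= 0.51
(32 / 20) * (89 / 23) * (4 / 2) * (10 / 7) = 2848 / 161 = 17.69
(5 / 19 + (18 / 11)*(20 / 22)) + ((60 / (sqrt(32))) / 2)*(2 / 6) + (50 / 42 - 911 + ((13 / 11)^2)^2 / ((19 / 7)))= -5300461982 / 5841759 + 5*sqrt(2) / 4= -905.57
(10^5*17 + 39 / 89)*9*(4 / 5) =12240003.16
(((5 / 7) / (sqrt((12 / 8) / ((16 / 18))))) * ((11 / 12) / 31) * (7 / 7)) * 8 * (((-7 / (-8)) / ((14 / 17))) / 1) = 935 * sqrt(3) / 11718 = 0.14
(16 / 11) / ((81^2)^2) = 16 / 473513931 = 0.00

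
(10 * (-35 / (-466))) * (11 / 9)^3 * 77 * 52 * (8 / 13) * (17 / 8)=1219595300 / 169857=7180.13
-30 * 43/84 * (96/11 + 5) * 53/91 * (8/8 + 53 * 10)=-913662495/14014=-65196.41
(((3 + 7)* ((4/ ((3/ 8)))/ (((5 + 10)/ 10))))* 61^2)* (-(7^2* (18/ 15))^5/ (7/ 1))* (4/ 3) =-22141369463980032/ 625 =-35426191142368.05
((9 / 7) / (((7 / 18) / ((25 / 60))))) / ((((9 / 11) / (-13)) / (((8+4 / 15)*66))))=-585156 / 49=-11941.96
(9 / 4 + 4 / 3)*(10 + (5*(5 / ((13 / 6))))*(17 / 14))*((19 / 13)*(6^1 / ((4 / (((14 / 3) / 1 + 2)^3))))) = 1785145000 / 31941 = 55888.83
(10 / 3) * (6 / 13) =20 / 13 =1.54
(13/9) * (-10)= -130/9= -14.44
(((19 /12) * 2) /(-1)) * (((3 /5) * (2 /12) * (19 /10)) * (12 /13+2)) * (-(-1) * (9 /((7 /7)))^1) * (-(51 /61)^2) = 53520777 /4837300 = 11.06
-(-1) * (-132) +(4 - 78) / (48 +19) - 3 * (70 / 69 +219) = -1222241 / 1541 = -793.15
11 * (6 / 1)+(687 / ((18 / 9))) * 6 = 2127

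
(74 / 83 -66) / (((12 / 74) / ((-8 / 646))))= 399896 / 80427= 4.97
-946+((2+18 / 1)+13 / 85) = -78697 / 85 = -925.85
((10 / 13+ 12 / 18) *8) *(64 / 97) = 7.58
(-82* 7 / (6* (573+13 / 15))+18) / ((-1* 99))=-153509 / 852192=-0.18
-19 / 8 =-2.38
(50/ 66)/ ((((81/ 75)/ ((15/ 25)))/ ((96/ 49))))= 4000/ 4851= 0.82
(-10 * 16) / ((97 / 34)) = -5440 / 97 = -56.08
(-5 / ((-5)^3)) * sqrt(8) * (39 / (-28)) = -39 * sqrt(2) / 350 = -0.16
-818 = -818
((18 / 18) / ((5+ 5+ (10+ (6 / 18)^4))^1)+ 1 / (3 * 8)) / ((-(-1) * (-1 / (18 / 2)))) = -10695 / 12968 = -0.82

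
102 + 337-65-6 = 368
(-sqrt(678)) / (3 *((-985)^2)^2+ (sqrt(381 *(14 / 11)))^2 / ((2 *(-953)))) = -10483 *sqrt(678) / 29604093180602958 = -0.00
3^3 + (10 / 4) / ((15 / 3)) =27.50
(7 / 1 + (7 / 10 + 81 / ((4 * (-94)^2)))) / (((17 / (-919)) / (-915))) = 228913955373 / 600848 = 380984.80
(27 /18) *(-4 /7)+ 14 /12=0.31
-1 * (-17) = 17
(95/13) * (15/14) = 1425/182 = 7.83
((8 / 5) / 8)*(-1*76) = -76 / 5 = -15.20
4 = 4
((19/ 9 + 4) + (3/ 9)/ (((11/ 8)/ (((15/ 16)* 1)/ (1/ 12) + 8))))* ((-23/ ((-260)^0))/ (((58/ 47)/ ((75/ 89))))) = -2621425/ 15486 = -169.28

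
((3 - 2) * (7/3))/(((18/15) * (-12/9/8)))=-35/3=-11.67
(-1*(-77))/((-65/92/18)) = -127512/65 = -1961.72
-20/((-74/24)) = 240/37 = 6.49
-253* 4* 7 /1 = -7084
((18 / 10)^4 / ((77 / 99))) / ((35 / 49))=59049 / 3125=18.90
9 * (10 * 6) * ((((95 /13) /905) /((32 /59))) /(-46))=-0.17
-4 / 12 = -1 / 3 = -0.33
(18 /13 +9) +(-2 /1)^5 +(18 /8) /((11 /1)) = -12247 /572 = -21.41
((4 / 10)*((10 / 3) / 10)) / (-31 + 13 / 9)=-3 / 665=-0.00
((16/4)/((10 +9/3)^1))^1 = 0.31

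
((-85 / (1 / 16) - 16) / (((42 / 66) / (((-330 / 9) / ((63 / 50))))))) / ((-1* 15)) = -16649600 / 3969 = -4194.91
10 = 10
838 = 838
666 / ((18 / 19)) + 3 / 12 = 2813 / 4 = 703.25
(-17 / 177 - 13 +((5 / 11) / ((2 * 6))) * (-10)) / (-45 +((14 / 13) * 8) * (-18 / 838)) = 285809537 / 958402962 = 0.30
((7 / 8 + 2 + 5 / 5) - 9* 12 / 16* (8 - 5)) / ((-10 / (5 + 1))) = 393 / 40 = 9.82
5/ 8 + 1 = 13/ 8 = 1.62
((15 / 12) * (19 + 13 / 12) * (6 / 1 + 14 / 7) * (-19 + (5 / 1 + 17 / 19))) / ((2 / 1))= -100015 / 76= -1315.99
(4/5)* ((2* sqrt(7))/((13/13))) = 8* sqrt(7)/5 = 4.23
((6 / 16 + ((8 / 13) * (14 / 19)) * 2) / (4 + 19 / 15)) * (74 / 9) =468605 / 234156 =2.00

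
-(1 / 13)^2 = -1 / 169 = -0.01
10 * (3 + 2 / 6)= 100 / 3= 33.33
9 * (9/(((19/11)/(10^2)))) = 89100/19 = 4689.47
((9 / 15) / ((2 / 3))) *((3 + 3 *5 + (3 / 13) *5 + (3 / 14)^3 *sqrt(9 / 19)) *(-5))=-2241 / 26 - 729 *sqrt(19) / 104272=-86.22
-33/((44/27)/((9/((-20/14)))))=127.58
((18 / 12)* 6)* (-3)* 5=-135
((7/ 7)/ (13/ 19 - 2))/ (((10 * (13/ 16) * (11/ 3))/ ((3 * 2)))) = -2736/ 17875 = -0.15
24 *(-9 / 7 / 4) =-54 / 7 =-7.71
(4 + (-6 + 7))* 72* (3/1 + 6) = 3240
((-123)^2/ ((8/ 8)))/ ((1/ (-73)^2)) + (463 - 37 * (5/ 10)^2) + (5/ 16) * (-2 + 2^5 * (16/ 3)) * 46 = 241875958/ 3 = 80625319.33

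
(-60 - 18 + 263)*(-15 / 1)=-2775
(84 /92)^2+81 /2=43731 /1058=41.33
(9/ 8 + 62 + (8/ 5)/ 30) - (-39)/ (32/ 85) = 400253/ 2400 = 166.77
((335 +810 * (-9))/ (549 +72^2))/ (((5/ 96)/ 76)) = -260224/ 147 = -1770.23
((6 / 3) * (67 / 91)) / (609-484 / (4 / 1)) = 67 / 22204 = 0.00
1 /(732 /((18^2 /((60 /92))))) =207 /305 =0.68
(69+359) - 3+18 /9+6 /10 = 2138 /5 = 427.60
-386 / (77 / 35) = -1930 / 11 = -175.45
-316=-316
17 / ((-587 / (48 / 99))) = -272 / 19371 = -0.01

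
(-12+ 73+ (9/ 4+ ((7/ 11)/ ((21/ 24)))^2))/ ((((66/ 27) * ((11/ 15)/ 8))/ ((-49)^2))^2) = 12972820506830100/ 1771561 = 7322818975.37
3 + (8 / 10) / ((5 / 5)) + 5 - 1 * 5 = 19 / 5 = 3.80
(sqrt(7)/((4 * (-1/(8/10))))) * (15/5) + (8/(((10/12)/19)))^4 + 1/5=691798081661/625 - 3 * sqrt(7)/5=1106876929.07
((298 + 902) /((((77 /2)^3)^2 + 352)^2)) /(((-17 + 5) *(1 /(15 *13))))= -0.00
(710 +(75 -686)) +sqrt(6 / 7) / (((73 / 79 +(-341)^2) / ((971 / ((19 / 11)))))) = 843799 * sqrt(42) / 1221774176 +99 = 99.00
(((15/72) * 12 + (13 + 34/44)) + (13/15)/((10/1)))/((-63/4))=-53986/51975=-1.04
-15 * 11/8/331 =-0.06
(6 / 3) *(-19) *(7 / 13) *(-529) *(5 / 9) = 703570 / 117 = 6013.42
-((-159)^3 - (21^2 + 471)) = 4020591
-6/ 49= -0.12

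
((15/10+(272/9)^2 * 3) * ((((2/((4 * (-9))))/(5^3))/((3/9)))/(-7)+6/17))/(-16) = -4666060333/77112000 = -60.51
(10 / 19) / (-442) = -5 / 4199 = -0.00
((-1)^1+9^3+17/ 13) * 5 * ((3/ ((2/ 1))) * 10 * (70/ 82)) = 24887625/ 533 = 46693.48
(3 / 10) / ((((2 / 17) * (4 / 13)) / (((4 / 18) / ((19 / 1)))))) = 221 / 2280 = 0.10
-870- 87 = -957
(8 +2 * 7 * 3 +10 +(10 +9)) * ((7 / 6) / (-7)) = -79 / 6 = -13.17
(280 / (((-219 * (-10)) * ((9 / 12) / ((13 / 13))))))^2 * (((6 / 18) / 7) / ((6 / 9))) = 896 / 431649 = 0.00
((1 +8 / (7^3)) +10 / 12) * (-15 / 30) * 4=-3821 / 1029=-3.71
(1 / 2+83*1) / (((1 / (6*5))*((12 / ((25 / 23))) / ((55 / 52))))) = 239.99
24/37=0.65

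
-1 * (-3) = 3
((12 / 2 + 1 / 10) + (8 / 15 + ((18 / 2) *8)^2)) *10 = 155719 / 3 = 51906.33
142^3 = 2863288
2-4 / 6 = 4 / 3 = 1.33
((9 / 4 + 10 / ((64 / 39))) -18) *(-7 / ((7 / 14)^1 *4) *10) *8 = 10815 / 4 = 2703.75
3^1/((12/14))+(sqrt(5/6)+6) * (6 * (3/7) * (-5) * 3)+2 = -3163/14 - 45 * sqrt(30)/7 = -261.14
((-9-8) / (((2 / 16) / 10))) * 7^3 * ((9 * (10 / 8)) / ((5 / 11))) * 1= -11545380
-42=-42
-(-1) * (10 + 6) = 16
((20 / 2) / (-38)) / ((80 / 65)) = -0.21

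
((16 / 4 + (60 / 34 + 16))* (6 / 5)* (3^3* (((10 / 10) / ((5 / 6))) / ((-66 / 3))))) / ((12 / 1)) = -2997 / 935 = -3.21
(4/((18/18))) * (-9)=-36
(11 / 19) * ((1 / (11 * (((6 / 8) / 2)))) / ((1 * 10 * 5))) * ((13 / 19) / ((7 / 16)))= 832 / 189525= 0.00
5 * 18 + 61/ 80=7261/ 80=90.76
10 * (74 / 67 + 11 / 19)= 21430 / 1273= 16.83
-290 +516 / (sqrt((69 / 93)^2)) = 9326 / 23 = 405.48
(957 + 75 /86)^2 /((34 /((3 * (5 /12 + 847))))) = 69006530241801 /1005856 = 68604780.65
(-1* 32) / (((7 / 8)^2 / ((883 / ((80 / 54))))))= -6103296 / 245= -24911.41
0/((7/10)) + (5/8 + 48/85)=809/680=1.19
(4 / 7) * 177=708 / 7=101.14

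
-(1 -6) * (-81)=-405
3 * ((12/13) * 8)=288/13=22.15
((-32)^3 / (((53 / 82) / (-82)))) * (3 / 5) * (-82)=-54201679872 / 265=-204534641.03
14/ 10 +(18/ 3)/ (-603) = 1397/ 1005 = 1.39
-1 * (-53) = 53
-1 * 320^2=-102400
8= 8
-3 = -3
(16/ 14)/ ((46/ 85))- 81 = -12701/ 161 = -78.89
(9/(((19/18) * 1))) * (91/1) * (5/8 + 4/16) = 51597/76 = 678.91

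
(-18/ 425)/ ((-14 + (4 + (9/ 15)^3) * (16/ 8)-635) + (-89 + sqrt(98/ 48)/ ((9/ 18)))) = 0.00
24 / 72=1 / 3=0.33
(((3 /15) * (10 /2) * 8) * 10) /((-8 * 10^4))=-1 /1000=-0.00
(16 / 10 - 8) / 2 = -16 / 5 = -3.20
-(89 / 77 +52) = -4093 / 77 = -53.16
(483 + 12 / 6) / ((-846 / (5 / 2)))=-2425 / 1692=-1.43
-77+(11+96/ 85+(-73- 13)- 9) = -13589/ 85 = -159.87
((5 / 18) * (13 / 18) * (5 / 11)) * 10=1625 / 1782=0.91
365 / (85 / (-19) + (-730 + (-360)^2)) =1387 / 489689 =0.00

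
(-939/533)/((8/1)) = -939/4264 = -0.22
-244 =-244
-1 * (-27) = 27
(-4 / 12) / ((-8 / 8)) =1 / 3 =0.33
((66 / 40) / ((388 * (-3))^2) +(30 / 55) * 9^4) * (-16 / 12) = -355578906361 / 74519280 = -4771.64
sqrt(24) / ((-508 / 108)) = -54 * sqrt(6) / 127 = -1.04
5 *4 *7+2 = 142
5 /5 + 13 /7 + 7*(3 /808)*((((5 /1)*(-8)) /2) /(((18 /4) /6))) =1530 /707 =2.16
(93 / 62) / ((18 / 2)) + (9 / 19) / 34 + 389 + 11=387775 / 969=400.18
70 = 70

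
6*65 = 390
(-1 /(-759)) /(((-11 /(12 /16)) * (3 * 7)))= -1 /233772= -0.00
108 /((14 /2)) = 108 /7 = 15.43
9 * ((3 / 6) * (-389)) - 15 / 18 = -5254 / 3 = -1751.33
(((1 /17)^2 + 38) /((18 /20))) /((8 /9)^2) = 494235 /9248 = 53.44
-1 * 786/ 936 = -131/ 156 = -0.84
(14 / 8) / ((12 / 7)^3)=2401 / 6912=0.35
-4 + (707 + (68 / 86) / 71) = 2146293 / 3053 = 703.01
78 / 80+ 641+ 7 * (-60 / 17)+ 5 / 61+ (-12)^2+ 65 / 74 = 1169839291 / 1534760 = 762.23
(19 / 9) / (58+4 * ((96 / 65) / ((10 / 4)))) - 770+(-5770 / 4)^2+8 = 734513558087 / 353124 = 2080044.28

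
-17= -17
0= 0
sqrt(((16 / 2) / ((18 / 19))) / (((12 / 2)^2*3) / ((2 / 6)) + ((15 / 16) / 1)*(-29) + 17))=8*sqrt(95399) / 15063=0.16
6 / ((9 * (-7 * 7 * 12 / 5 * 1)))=-5 / 882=-0.01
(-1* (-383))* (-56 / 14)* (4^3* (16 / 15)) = -1568768 / 15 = -104584.53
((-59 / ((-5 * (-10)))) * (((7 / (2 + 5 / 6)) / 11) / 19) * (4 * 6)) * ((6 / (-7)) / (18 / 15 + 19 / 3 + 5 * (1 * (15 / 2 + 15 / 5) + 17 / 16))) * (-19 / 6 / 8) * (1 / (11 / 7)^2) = -1248912 / 1774296205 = -0.00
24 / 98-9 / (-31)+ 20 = 31193 / 1519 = 20.54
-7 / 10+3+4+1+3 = 103 / 10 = 10.30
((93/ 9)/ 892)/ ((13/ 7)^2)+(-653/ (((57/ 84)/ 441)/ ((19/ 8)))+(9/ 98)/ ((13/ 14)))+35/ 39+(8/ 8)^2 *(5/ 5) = -1063576058047/ 1055236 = -1007903.50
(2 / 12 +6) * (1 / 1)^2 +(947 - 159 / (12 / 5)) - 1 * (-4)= 10691 / 12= 890.92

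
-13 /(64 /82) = -533 /32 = -16.66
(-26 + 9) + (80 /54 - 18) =-905 /27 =-33.52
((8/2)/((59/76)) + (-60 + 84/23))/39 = -1.31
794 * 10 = 7940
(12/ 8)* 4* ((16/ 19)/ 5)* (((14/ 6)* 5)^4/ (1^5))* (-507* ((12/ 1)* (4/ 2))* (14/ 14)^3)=-227800140.35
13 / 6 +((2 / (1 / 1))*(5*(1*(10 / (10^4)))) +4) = 1853 / 300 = 6.18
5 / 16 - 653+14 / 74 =-386279 / 592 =-652.50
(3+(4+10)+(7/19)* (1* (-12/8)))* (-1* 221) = -138125/38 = -3634.87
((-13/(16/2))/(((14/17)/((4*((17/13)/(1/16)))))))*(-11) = 12716/7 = 1816.57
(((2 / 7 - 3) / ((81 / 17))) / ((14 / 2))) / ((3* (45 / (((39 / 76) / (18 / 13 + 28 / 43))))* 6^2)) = -123539 / 29268358560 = -0.00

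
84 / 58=42 / 29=1.45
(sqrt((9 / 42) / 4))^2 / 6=1 / 112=0.01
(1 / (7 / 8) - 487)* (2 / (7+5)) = -80.98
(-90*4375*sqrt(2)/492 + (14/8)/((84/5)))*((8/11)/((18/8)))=10/297 - 350000*sqrt(2)/1353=-365.80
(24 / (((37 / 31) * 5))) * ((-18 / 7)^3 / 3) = -1446336 / 63455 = -22.79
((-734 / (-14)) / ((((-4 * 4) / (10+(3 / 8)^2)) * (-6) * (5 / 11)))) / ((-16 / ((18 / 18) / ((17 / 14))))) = -2620013 / 4177920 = -0.63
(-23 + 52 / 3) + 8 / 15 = -77 / 15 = -5.13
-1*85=-85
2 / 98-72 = -3527 / 49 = -71.98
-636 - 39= -675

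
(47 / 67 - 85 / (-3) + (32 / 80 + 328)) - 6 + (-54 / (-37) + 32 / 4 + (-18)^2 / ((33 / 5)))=167698294 / 409035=409.99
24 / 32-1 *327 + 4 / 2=-1297 / 4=-324.25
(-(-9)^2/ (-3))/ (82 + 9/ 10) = 270/ 829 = 0.33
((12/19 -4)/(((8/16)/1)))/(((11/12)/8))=-12288/209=-58.79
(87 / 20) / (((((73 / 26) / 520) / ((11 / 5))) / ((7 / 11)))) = 1127.90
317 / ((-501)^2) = 317 / 251001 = 0.00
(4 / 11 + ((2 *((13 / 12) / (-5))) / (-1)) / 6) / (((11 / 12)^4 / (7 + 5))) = 5965056 / 805255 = 7.41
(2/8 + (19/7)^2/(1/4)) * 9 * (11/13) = 576675/2548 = 226.32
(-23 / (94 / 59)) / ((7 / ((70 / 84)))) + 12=40591 / 3948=10.28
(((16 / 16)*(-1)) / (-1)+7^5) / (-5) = -16808 / 5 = -3361.60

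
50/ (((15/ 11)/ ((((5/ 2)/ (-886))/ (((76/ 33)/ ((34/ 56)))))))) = -51425/ 1885408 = -0.03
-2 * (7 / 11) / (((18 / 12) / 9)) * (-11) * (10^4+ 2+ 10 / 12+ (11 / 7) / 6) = 840260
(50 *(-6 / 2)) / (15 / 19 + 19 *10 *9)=-190 / 2167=-0.09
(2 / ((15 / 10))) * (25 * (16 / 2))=800 / 3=266.67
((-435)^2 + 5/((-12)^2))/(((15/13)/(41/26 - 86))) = -11962049795/864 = -13844965.04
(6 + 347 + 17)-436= -66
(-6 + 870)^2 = 746496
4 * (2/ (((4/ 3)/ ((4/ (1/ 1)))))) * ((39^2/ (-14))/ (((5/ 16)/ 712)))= -207926784/ 35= -5940765.26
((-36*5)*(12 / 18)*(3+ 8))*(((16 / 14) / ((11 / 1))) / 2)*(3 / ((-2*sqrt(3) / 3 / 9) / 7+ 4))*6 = -14696640 / 47627- 38880*sqrt(3) / 47627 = -309.99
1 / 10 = 0.10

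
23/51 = 0.45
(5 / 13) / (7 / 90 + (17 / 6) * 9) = 225 / 14963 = 0.02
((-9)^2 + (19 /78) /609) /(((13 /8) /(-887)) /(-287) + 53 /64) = 4477715677664 /45779241573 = 97.81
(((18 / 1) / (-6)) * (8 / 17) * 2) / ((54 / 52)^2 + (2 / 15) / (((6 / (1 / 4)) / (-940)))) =292032 / 428587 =0.68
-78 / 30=-13 / 5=-2.60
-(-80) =80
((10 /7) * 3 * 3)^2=8100 /49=165.31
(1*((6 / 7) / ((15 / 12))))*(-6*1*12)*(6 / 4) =-2592 / 35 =-74.06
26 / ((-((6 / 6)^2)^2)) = -26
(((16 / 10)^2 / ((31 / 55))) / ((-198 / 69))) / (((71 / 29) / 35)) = -149408 / 6603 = -22.63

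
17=17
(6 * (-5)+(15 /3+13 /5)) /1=-112 /5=-22.40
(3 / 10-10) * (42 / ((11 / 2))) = -74.07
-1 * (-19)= 19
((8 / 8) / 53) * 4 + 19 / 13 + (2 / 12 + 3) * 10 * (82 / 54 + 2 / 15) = 3005072 / 55809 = 53.85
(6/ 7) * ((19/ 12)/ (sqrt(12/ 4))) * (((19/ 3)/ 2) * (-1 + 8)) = 361 * sqrt(3)/ 36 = 17.37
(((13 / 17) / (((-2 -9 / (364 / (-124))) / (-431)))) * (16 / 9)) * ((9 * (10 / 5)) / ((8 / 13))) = -26513396 / 1649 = -16078.47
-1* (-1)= 1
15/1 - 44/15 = 181/15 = 12.07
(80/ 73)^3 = 512000/ 389017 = 1.32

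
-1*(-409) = 409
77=77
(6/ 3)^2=4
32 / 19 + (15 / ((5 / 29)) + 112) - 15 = 3528 / 19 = 185.68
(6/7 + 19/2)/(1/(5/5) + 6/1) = 145/98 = 1.48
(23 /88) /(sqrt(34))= 23* sqrt(34) /2992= 0.04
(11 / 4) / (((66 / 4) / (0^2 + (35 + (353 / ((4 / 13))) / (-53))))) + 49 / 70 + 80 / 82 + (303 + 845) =300369767 / 260760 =1151.90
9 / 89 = 0.10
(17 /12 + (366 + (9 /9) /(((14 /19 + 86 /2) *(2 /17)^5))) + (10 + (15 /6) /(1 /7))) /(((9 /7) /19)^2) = 73662709547 /239328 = 307789.77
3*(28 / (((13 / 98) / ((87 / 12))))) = 59682 / 13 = 4590.92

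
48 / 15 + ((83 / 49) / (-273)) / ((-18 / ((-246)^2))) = 1609262 / 66885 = 24.06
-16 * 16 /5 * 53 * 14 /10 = -94976 /25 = -3799.04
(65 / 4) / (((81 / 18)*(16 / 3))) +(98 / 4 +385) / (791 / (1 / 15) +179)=205543 / 289056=0.71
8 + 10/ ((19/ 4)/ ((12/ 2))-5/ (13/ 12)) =6424/ 1193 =5.38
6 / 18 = 1 / 3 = 0.33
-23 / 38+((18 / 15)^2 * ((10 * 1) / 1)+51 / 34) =1453 / 95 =15.29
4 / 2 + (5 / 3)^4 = 9.72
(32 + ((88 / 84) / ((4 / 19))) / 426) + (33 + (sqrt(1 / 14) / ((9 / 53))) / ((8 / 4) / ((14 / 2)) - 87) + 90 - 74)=1449461 / 17892 - 53 *sqrt(14) / 10926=80.99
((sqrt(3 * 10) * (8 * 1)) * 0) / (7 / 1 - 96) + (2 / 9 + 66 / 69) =244 / 207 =1.18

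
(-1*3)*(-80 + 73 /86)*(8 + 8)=163368 /43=3799.26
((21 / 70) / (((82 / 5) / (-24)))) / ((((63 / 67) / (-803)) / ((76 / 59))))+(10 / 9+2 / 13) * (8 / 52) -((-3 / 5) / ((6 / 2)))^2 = 311058568907 / 643877325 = 483.10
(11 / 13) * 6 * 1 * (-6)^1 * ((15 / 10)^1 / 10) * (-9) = 2673 / 65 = 41.12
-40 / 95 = -8 / 19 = -0.42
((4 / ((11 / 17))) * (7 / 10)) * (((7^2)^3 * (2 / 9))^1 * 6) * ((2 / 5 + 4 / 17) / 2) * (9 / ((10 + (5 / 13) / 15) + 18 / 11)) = 20812578696 / 125075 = 166400.79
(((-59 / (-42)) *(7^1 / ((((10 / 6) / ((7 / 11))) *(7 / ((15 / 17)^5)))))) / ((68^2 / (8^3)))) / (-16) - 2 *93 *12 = -10074644060121 / 4513725403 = -2232.00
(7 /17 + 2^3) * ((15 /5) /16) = 429 /272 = 1.58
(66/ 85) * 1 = 66/ 85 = 0.78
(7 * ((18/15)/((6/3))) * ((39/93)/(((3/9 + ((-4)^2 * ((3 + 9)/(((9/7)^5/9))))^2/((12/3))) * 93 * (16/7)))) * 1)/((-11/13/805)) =-6376850372529/48923644981435664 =-0.00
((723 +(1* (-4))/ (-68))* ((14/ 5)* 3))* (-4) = -2065056/ 85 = -24294.78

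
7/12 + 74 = 895/12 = 74.58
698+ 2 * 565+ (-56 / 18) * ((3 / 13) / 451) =32152664 / 17589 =1828.00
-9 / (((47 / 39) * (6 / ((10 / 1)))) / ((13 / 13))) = -585 / 47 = -12.45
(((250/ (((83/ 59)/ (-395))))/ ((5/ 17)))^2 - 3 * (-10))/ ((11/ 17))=6670908558075890/ 75779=88031097772.15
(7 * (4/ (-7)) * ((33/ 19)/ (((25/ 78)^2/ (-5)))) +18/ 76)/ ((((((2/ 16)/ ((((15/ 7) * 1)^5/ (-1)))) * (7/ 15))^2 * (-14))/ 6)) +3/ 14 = -320319618238921629543/ 3681782395466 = -87001235.77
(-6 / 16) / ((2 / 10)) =-15 / 8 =-1.88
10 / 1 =10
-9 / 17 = -0.53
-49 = -49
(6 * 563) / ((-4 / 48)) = -40536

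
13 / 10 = 1.30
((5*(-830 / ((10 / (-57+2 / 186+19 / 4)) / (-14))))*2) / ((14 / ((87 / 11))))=-233876155 / 682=-342926.91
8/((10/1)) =4/5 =0.80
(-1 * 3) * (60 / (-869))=180 / 869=0.21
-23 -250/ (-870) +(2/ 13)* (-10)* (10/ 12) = -9046/ 377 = -23.99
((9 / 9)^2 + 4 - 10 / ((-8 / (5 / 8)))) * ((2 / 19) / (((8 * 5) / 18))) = 333 / 1216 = 0.27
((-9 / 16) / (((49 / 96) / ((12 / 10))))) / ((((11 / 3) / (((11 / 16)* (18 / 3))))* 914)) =-729 / 447860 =-0.00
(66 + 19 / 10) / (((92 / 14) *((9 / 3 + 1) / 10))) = 4753 / 184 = 25.83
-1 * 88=-88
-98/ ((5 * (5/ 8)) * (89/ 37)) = -29008/ 2225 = -13.04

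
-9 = -9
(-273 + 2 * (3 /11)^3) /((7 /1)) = -363309 /9317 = -38.99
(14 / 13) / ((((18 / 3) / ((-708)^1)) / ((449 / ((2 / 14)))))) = -5192236 / 13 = -399402.77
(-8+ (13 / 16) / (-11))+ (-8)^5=-32776.07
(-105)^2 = 11025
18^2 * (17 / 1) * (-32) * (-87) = 15334272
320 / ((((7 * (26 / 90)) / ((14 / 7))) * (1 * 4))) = 7200 / 91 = 79.12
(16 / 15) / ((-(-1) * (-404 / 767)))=-3068 / 1515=-2.03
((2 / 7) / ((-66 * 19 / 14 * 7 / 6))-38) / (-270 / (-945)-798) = 27799 / 583528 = 0.05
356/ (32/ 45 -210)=-8010/ 4709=-1.70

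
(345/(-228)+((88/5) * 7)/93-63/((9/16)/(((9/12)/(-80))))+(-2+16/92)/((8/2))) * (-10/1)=-164617/40641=-4.05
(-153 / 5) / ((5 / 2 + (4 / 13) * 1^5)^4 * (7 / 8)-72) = 559338624 / 322152445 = 1.74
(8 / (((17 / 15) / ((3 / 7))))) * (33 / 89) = 11880 / 10591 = 1.12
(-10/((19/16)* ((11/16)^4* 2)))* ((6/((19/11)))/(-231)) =10485760/36997807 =0.28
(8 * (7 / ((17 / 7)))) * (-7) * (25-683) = 1805552 / 17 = 106208.94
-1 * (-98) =98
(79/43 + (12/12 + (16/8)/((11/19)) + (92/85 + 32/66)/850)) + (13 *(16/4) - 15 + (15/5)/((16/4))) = 9030941681/205045500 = 44.04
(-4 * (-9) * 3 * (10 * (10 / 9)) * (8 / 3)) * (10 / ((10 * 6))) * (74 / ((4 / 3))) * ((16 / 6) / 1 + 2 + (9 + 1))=1302400 / 3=434133.33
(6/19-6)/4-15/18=-257/114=-2.25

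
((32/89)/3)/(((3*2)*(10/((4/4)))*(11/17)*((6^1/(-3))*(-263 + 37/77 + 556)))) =-238/45252495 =-0.00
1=1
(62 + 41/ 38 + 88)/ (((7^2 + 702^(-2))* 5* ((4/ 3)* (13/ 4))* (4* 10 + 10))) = 0.00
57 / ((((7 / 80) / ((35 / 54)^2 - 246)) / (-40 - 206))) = 22314018760 / 567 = 39354530.44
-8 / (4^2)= -1 / 2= -0.50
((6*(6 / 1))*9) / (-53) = -6.11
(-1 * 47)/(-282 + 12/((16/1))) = 188/1125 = 0.17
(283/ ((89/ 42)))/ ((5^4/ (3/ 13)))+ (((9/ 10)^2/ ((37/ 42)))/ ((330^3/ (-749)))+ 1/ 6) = 1845757575163/ 8546816850000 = 0.22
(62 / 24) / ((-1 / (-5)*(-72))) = -155 / 864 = -0.18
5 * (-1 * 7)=-35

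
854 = 854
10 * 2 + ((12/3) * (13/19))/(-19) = 7168/361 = 19.86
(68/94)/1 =34/47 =0.72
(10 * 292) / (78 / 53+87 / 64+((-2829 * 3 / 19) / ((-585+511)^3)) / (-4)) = 9532294868480 / 9241094799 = 1031.51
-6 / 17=-0.35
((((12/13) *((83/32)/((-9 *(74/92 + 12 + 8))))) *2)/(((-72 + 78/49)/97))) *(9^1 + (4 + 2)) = 394499/746460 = 0.53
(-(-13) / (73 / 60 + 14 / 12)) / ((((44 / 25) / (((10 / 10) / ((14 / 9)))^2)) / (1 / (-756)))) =-1125 / 664048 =-0.00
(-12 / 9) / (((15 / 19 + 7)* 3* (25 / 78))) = -494 / 2775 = -0.18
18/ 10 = 9/ 5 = 1.80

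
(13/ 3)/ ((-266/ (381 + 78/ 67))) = -110955/ 17822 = -6.23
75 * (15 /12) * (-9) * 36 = -30375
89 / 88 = 1.01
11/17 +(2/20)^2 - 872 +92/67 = -99089561/113900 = -869.97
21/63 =0.33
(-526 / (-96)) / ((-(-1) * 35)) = 0.16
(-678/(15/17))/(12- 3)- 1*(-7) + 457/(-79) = -299198/3555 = -84.16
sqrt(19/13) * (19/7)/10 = 19 * sqrt(247)/910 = 0.33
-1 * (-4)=4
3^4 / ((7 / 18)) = 1458 / 7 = 208.29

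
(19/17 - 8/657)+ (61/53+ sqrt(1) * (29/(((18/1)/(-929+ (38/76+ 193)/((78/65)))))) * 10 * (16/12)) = -29284380935/1775871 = -16490.15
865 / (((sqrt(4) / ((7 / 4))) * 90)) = 1211 / 144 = 8.41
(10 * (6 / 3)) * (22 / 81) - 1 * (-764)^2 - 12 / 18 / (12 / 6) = -47278963 / 81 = -583690.90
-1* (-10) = 10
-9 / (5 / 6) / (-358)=27 / 895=0.03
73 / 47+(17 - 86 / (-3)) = 6658 / 141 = 47.22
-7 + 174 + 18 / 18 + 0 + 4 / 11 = 1852 / 11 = 168.36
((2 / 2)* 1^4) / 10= 1 / 10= 0.10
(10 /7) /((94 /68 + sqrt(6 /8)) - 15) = -0.11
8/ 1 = 8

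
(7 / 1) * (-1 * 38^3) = -384104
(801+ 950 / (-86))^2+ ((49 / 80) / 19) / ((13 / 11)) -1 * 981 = 623045.54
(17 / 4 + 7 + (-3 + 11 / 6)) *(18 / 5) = 363 / 10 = 36.30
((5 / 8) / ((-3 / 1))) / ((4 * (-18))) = 5 / 1728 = 0.00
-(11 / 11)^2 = -1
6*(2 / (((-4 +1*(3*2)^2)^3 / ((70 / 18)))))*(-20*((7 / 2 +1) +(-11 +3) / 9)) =-0.10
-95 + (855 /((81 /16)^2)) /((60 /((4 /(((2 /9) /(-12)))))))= -17423 /81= -215.10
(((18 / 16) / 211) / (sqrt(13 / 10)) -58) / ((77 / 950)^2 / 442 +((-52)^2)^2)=-797810000 / 100573799327101 +34520625 * sqrt(130) / 615411078082531019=-0.00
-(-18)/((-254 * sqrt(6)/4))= -6 * sqrt(6)/127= -0.12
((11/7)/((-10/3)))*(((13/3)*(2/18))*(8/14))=-286/2205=-0.13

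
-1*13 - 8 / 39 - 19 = -1256 / 39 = -32.21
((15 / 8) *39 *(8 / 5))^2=13689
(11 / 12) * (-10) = -55 / 6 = -9.17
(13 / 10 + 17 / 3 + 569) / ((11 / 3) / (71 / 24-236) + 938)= 96641447 / 157384380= 0.61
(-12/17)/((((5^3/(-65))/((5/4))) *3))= 13/85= 0.15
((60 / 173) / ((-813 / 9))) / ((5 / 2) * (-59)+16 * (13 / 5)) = 600 / 16549699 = 0.00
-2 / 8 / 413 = -1 / 1652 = -0.00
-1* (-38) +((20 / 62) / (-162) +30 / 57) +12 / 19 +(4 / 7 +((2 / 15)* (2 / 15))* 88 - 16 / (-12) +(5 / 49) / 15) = 2491559248 / 58443525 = 42.63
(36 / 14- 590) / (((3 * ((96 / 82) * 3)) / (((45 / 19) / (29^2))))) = -52685 / 335559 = -0.16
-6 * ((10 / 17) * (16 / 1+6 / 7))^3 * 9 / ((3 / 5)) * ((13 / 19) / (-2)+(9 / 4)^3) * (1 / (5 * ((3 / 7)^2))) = -689816716250 / 653429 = -1055687.33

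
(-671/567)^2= 450241/321489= 1.40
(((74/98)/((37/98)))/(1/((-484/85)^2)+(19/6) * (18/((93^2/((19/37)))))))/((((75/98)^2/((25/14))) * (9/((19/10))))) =37.61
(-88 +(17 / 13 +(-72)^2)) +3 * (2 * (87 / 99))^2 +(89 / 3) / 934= 7502534605 / 1469182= 5106.61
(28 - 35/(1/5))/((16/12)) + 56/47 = -109.06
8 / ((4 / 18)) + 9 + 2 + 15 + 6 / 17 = 62.35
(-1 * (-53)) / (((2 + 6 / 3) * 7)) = 53 / 28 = 1.89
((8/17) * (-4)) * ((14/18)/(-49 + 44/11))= 224/6885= 0.03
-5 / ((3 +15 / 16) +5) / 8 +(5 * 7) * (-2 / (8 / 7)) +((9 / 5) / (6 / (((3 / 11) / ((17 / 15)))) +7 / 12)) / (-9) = -61.33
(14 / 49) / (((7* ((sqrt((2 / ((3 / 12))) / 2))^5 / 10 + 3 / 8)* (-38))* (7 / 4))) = -160 / 931931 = -0.00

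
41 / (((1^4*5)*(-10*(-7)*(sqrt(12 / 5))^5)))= 41*sqrt(15) / 12096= 0.01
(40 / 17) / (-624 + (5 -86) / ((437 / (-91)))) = -17480 / 4510389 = -0.00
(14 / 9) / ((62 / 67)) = 469 / 279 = 1.68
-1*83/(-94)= 83/94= 0.88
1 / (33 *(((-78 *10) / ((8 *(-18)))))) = 4 / 715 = 0.01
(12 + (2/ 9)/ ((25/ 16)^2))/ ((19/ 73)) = 46.45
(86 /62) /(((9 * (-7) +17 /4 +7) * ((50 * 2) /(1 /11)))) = -0.00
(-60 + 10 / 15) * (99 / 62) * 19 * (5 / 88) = -25365 / 248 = -102.28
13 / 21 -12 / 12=-8 / 21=-0.38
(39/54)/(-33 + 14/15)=-5/222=-0.02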